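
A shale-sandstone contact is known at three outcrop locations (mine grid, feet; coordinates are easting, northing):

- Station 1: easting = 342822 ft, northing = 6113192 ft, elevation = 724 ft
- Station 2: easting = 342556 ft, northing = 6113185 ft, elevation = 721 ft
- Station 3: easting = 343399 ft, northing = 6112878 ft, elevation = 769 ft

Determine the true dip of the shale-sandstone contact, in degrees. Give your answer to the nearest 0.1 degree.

Two edge vectors: Station 1→Station 2 = (-266, -7, -3), Station 1→Station 3 = (577, -314, 45).
Normal n = (Station 1→Station 2) × (Station 1→Station 3) = (-1257, 10239, 87563).
So ∂z/∂easting = −n_x/n_z = 0.01436 and ∂z/∂northing = −n_y/n_z = −0.11693.
Gradient magnitude |∇z| = √(a² + b²) = √(0.00021 + 0.01367) = 0.11781.
True dip = arctan(0.11781) = 6.7°, dipping toward N (azimuth ≈ 353°).

6.7°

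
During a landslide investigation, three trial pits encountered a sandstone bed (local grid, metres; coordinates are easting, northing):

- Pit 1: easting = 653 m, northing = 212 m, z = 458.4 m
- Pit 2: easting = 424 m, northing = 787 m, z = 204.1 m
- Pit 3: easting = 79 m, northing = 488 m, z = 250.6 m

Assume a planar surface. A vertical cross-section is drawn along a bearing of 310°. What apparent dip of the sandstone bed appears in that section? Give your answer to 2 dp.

Let the plane be z = a·easting + b·northing + c.
Pit 2−Pit 1: −229a + 575b = −254.3;  Pit 3−Pit 1: −574a + 276b = −207.8.
Solving gives a = 0.18474, b = −0.36868.
Unit vector along 310° is (sin 310°, cos 310°) = (-0.7660, 0.6428).
Slope in that direction = a·(-0.7660) + b·(0.6428) = −0.37851.
Apparent dip = arctan|0.37851| = 20.73° (true dip is 22.4°, so apparent ≤ true as expected).

20.73°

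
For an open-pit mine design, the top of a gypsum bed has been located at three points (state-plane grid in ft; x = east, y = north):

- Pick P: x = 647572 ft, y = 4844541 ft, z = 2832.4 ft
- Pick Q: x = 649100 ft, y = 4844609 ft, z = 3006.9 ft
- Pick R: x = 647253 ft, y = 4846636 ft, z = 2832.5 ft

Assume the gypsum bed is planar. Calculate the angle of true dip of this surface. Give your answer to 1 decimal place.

Two edge vectors: Pick P→Pick Q = (1528, 68, 174.5), Pick P→Pick R = (-319, 2095, 0.1).
Normal n = (Pick P→Pick Q) × (Pick P→Pick R) = (-365570.7, -55818.3, 3222852).
So ∂z/∂x = −n_x/n_z = 0.11343 and ∂z/∂y = −n_y/n_z = 0.01732.
Gradient magnitude |∇z| = √(a² + b²) = √(0.01287 + 0.00030) = 0.11475.
True dip = arctan(0.11475) = 6.5°, dipping toward W (azimuth ≈ 261°).

6.5°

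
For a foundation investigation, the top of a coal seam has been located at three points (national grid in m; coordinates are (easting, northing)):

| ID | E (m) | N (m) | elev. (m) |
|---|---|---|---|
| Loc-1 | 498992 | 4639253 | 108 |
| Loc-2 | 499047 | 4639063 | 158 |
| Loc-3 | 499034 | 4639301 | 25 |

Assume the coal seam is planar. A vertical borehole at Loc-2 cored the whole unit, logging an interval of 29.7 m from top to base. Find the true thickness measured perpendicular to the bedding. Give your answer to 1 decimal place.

Let the plane be z = a·E + b·N + c.
Loc-2−Loc-1: 55a − 190b = 50;  Loc-3−Loc-1: 42a + 48b = −83.
Solving gives a = −1.25895, b = −0.62759.
|∇z| = √(a²+b²) = 1.40670, so dip δ = arctan(1.40670) = 54.59°.
True thickness = vertical thickness × cos δ = 29.7 × cos 54.59° = 17.2 m.

17.2 m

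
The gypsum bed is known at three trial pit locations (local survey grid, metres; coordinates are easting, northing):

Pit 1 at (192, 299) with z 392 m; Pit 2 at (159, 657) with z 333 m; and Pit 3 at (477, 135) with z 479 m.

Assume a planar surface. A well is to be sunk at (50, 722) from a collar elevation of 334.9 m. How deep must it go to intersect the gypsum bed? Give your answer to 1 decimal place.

Let the plane be z = a·easting + b·northing + c.
Pit 2−Pit 1: −33a + 358b = −59;  Pit 3−Pit 1: 285a − 164b = 87.
Solving gives a = 0.22222, b = −0.14432.
Then c = 392 − a·192 − b·299 = 392.49.
At (50, 722): z_contact = 11.11 − 104.20 + 392.49 = 299.40 m.
Depth below ground = 334.9 − 299.40 = 35.5 m.

35.5 m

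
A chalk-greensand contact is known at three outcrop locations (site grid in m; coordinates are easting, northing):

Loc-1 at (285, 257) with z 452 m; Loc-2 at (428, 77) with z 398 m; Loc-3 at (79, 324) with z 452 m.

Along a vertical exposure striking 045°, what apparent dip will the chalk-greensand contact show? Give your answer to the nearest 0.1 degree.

20.8°

Let the plane be z = a·easting + b·northing + c.
Loc-2−Loc-1: 143a − 180b = −54;  Loc-3−Loc-1: −206a + 67b = 0.
Solving gives a = 0.13157, b = 0.40452.
Unit vector along 045° is (sin 45°, cos 45°) = (0.7071, 0.7071).
Slope in that direction = a·(0.7071) + b·(0.7071) = 0.37907.
Apparent dip = arctan|0.37907| = 20.8° (true dip is 23.0°, so apparent ≤ true as expected).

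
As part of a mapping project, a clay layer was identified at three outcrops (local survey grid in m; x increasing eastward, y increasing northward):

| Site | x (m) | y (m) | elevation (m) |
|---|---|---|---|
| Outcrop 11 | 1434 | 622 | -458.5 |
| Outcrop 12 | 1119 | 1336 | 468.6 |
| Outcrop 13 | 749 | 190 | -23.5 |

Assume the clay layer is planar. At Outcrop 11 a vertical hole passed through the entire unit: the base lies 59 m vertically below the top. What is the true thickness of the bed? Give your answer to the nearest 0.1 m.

Let the plane be z = a·x + b·y + c.
Outcrop 12−Outcrop 11: −315a + 714b = 927.1;  Outcrop 13−Outcrop 11: −685a − 432b = 435.
Solving gives a = −1.13745, b = 0.79664.
|∇z| = √(a²+b²) = 1.38868, so dip δ = arctan(1.38868) = 54.24°.
True thickness = vertical thickness × cos δ = 59 × cos 54.24° = 34.5 m.

34.5 m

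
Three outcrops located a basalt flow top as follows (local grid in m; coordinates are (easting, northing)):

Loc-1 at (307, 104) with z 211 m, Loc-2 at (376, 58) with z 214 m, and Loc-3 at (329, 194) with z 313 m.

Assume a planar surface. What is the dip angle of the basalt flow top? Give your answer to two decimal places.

Let the plane be z = a·E + b·N + c.
Loc-2−Loc-1: 69a − 46b = 3;  Loc-3−Loc-1: 22a + 90b = 102.
Solving gives a = 0.68707, b = 0.96538.
Gradient magnitude |∇z| = √(a² + b²) = √(0.47206 + 0.93197) = 1.18492.
True dip = arctan(1.18492) = 49.84°, dipping toward SW (azimuth ≈ 215°).

49.84°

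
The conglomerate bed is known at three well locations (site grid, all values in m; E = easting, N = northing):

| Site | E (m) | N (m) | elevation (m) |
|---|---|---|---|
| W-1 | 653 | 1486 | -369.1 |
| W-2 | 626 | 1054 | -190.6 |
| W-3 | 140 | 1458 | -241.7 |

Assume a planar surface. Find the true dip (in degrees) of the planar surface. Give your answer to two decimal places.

Let the plane be z = a·E + b·N + c.
W-2−W-1: −27a − 432b = 178.5;  W-3−W-1: −513a − 28b = 127.4.
Solving gives a = −0.22656, b = −0.39903.
Gradient magnitude |∇z| = √(a² + b²) = √(0.05133 + 0.15923) = 0.45887.
True dip = arctan(0.45887) = 24.65°, dipping toward NNE (azimuth ≈ 030°).

24.65°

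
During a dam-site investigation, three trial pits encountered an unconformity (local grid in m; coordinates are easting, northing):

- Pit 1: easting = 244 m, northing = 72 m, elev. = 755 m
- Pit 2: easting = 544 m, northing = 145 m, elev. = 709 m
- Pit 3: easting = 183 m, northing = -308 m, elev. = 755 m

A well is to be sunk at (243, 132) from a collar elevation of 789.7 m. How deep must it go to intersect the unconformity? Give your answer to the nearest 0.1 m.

Let the plane be z = a·easting + b·northing + c.
Pit 2−Pit 1: 300a + 73b = −46;  Pit 3−Pit 1: −61a − 380b = 0.
Solving gives a = −0.15957, b = 0.02561.
Then c = 755 − a·244 − b·72 = 792.09.
At (243, 132): z_contact = −38.77 + 3.38 + 792.09 = 756.70 m.
Depth below ground = 789.7 − 756.70 = 33.0 m.

33.0 m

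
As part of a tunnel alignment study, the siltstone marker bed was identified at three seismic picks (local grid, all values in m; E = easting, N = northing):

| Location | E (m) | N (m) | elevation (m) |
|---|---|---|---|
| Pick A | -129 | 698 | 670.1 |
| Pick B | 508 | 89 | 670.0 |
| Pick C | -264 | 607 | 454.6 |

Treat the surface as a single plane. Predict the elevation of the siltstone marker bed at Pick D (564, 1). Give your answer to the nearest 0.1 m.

Let the plane be z = a·E + b·N + c.
Pick B−Pick A: 637a − 609b = −0.1;  Pick C−Pick A: −135a − 91b = −215.5.
Solving gives a = 0.93614, b = 0.97935.
Then c = 670.1 − a·-129 − b·698 = 107.28.
At (564, 1): z = 528.0 + 1.0 + 107.28 = 636.2 m.

636.2 m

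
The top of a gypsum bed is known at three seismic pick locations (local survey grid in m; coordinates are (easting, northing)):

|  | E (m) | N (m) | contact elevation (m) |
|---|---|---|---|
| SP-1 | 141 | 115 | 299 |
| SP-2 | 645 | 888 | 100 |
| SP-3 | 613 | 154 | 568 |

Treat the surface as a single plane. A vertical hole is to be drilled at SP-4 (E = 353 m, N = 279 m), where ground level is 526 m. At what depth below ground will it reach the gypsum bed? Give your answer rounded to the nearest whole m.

204 m

Let the plane be z = a·E + b·N + c.
SP-2−SP-1: 504a + 773b = −199;  SP-3−SP-1: 472a + 39b = 269.
Solving gives a = 0.62485, b = −0.66484.
Then c = 299 − a·141 − b·115 = 287.35.
At (353, 279): z_contact = 220.6 − 185.5 + 287.35 = 322.4 m.
Depth below ground = 526 − 322.4 = 204 m.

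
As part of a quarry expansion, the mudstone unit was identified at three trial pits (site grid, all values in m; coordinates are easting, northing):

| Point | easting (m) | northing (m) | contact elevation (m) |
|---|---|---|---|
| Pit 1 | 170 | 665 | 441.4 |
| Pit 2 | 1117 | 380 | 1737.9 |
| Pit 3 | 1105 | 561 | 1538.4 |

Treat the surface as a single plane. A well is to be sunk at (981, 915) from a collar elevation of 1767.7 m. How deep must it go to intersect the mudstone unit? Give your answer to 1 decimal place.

725.9 m

Let the plane be z = a·easting + b·northing + c.
Pit 2−Pit 1: 947a − 285b = 1296.5;  Pit 3−Pit 1: 935a − 104b = 1097.
Solving gives a = 1.058469, b = −1.032035.
Then c = 441.4 − a·170 − b·665 = 947.76.
At (981, 915): z_contact = 1038.36 − 944.31 + 947.76 = 1041.81 m.
Depth below ground = 1767.7 − 1041.81 = 725.9 m.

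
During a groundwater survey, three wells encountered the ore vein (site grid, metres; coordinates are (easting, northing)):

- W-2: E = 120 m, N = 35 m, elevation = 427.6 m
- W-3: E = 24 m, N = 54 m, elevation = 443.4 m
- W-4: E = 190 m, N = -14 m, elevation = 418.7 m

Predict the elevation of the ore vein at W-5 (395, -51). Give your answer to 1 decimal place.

384.7 m

Let the plane be z = a·E + b·N + c.
W-3−W-2: −96a + 19b = 15.8;  W-4−W-2: 70a − 49b = −8.9.
Solving gives a = −0.17934, b = −0.07457.
Then c = 427.6 − a·120 − b·35 = 451.73.
At (395, -51): z = −70.8 + 3.8 + 451.73 = 384.7 m.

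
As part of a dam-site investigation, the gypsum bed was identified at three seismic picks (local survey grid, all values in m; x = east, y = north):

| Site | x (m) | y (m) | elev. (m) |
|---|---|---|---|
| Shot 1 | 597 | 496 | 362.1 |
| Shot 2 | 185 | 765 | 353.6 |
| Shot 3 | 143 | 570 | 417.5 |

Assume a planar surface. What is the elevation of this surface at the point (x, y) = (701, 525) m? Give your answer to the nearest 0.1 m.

Let the plane be z = a·x + b·y + c.
Shot 2−Shot 1: −412a + 269b = −8.5;  Shot 3−Shot 1: −454a + 74b = 55.4.
Solving gives a = −0.16949, b = −0.29119.
Then c = 362.1 − a·597 − b·496 = 607.71.
At (701, 525): z = −118.8 − 152.9 + 607.71 = 336.0 m.

336.0 m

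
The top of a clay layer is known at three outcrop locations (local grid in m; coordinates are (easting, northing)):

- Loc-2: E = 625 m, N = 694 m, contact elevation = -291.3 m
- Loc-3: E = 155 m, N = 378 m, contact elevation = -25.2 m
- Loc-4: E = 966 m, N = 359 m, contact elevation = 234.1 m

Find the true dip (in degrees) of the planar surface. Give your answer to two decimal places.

Two edge vectors: Loc-2→Loc-3 = (-470, -316, 266.1), Loc-2→Loc-4 = (341, -335, 525.4).
Normal n = (Loc-2→Loc-3) × (Loc-2→Loc-4) = (-76882.9, 337678.1, 265206).
So ∂z/∂E = −n_x/n_z = 0.28990 and ∂z/∂N = −n_y/n_z = −1.27327.
Gradient magnitude |∇z| = √(a² + b²) = √(0.08404 + 1.62121) = 1.30585.
True dip = arctan(1.30585) = 52.56°, dipping toward NNW (azimuth ≈ 347°).

52.56°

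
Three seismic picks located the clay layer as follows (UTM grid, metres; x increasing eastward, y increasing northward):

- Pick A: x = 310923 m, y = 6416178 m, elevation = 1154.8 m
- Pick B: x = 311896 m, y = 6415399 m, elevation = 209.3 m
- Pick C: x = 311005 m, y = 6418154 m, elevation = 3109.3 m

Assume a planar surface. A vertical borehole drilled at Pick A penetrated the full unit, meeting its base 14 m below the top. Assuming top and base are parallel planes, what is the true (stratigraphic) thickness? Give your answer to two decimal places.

9.84 m

Two edge vectors: Pick A→Pick B = (973, -779, -945.5), Pick A→Pick C = (82, 1976, 1954.5).
Normal n = (Pick A→Pick B) × (Pick A→Pick C) = (345752.5, -1979259.5, 1986526).
So ∂z/∂x = −n_x/n_z = −0.17405 and ∂z/∂y = −n_y/n_z = 0.99634.
|∇z| = √(a²+b²) = 1.01143, so dip δ = arctan(1.01143) = 45.33°.
True thickness = vertical thickness × cos δ = 14 × cos 45.33° = 9.84 m.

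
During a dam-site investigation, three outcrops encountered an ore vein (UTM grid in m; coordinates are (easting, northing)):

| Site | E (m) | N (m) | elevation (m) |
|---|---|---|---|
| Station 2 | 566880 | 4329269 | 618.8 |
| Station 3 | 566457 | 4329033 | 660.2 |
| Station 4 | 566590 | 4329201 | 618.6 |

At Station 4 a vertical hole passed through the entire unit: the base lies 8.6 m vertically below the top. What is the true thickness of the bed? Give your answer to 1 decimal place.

Two edge vectors: Station 2→Station 3 = (-423, -236, 41.4), Station 2→Station 4 = (-290, -68, -0.2).
Normal n = (Station 2→Station 3) × (Station 2→Station 4) = (2862.4, -12090.6, -39676).
So ∂z/∂E = −n_x/n_z = 0.07214 and ∂z/∂N = −n_y/n_z = −0.30473.
|∇z| = √(a²+b²) = 0.31316, so dip δ = arctan(0.31316) = 17.39°.
True thickness = vertical thickness × cos δ = 8.6 × cos 17.39° = 8.2 m.

8.2 m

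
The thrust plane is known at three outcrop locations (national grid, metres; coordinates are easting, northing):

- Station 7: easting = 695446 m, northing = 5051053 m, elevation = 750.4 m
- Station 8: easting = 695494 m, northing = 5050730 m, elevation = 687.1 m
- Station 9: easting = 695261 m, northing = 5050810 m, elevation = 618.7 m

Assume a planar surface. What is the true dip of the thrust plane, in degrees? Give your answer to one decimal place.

24.5°

Let the plane be z = a·easting + b·northing + c.
Station 8−Station 7: 48a − 323b = −63.3;  Station 9−Station 7: −185a − 243b = −131.7.
Solving gives a = 0.38025, b = 0.25248.
Gradient magnitude |∇z| = √(a² + b²) = √(0.14459 + 0.06375) = 0.45644.
True dip = arctan(0.45644) = 24.5°, dipping toward WSW (azimuth ≈ 236°).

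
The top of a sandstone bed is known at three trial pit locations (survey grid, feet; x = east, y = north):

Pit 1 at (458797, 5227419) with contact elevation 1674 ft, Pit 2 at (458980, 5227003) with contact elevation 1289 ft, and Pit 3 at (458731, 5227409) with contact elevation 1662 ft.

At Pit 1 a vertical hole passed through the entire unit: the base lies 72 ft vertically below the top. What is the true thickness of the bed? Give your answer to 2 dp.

Two edge vectors: Pit 1→Pit 2 = (183, -416, -385), Pit 1→Pit 3 = (-66, -10, -12).
Normal n = (Pit 1→Pit 2) × (Pit 1→Pit 3) = (1142, 27606, -29286).
So ∂z/∂x = −n_x/n_z = 0.03899 and ∂z/∂y = −n_y/n_z = 0.94263.
|∇z| = √(a²+b²) = 0.94344, so dip δ = arctan(0.94344) = 43.33°.
True thickness = vertical thickness × cos δ = 72 × cos 43.33° = 52.37 ft.

52.37 ft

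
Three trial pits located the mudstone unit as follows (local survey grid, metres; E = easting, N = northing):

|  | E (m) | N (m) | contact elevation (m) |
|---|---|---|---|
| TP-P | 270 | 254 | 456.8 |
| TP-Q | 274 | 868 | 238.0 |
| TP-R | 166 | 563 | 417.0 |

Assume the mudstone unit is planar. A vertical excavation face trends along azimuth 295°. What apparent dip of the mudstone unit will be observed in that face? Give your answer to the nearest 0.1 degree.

Two edge vectors: TP-P→TP-Q = (4, 614, -218.8), TP-P→TP-R = (-104, 309, -39.8).
Normal n = (TP-P→TP-Q) × (TP-P→TP-R) = (43172, 22914.4, 65092).
So ∂z/∂E = −n_x/n_z = −0.66325 and ∂z/∂N = −n_y/n_z = −0.35203.
Unit vector along 295° is (sin 295°, cos 295°) = (-0.9063, 0.4226).
Slope in that direction = a·(-0.9063) + b·(0.4226) = 0.45233.
Apparent dip = arctan|0.45233| = 24.3° (true dip is 36.9°, so apparent ≤ true as expected).

24.3°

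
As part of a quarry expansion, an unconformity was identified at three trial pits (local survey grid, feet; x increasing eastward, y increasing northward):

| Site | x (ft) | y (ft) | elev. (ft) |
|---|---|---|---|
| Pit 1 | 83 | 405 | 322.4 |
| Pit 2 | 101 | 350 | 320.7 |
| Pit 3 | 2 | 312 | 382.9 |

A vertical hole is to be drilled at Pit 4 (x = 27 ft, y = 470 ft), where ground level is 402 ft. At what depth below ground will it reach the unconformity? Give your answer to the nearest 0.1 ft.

57.8 ft

Let the plane be z = a·x + b·y + c.
Pit 2−Pit 1: 18a − 55b = −1.7;  Pit 3−Pit 1: −81a − 93b = 60.5.
Solving gives a = −0.56871, b = −0.15521.
Then c = 322.4 − a·83 − b·405 = 432.46.
At (27, 470): z_contact = −15.36 − 72.95 + 432.46 = 344.16 ft.
Depth below ground = 402 − 344.16 = 57.8 ft.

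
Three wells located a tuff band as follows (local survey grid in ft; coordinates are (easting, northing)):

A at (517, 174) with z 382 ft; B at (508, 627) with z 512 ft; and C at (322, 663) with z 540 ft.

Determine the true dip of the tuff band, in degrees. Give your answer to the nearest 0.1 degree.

Two edge vectors: A→B = (-9, 453, 130), A→C = (-195, 489, 158).
Normal n = (A→B) × (A→C) = (8004, -23928, 83934).
So ∂z/∂E = −n_x/n_z = −0.09536 and ∂z/∂N = −n_y/n_z = 0.28508.
Gradient magnitude |∇z| = √(a² + b²) = √(0.00909 + 0.08127) = 0.30061.
True dip = arctan(0.30061) = 16.7°, dipping toward SSE (azimuth ≈ 162°).

16.7°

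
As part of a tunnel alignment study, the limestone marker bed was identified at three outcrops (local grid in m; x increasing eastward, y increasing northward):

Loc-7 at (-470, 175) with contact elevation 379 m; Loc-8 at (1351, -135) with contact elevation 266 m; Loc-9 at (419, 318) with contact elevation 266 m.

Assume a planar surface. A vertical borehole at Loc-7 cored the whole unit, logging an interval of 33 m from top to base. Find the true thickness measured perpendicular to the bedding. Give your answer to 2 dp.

Two edge vectors: Loc-7→Loc-8 = (1821, -310, -113), Loc-7→Loc-9 = (889, 143, -113).
Normal n = (Loc-7→Loc-8) × (Loc-7→Loc-9) = (51189, 105316, 535993).
So ∂z/∂x = −n_x/n_z = −0.09550 and ∂z/∂y = −n_y/n_z = −0.19649.
|∇z| = √(a²+b²) = 0.21847, so dip δ = arctan(0.21847) = 12.32°.
True thickness = vertical thickness × cos δ = 33 × cos 12.32° = 32.24 m.

32.24 m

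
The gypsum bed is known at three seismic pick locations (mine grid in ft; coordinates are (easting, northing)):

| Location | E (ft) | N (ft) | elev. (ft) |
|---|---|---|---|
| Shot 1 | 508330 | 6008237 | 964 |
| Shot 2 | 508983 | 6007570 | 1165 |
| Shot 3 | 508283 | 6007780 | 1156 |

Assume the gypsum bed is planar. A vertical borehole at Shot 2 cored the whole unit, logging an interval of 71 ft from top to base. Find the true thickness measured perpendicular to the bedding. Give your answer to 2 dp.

Two edge vectors: Shot 1→Shot 2 = (653, -667, 201), Shot 1→Shot 3 = (-47, -457, 192).
Normal n = (Shot 1→Shot 2) × (Shot 1→Shot 3) = (-36207, -134823, -329770).
So ∂z/∂E = −n_x/n_z = −0.10979 and ∂z/∂N = −n_y/n_z = −0.40884.
|∇z| = √(a²+b²) = 0.42333, so dip δ = arctan(0.42333) = 22.94°.
True thickness = vertical thickness × cos δ = 71 × cos 22.94° = 65.38 ft.

65.38 ft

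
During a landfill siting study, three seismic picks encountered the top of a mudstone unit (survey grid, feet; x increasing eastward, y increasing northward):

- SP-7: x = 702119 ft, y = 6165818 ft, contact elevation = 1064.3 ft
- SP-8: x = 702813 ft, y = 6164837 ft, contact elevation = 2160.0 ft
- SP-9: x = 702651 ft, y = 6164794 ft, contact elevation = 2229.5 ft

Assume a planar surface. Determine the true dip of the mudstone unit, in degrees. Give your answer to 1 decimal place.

Two edge vectors: SP-7→SP-8 = (694, -981, 1095.7), SP-7→SP-9 = (532, -1024, 1165.2).
Normal n = (SP-7→SP-8) × (SP-7→SP-9) = (-21064.4, -225736.4, -188764).
So ∂z/∂x = −n_x/n_z = −0.11159 and ∂z/∂y = −n_y/n_z = −1.19587.
Gradient magnitude |∇z| = √(a² + b²) = √(0.01245 + 1.43009) = 1.20106.
True dip = arctan(1.20106) = 50.2°, dipping toward N (azimuth ≈ 005°).

50.2°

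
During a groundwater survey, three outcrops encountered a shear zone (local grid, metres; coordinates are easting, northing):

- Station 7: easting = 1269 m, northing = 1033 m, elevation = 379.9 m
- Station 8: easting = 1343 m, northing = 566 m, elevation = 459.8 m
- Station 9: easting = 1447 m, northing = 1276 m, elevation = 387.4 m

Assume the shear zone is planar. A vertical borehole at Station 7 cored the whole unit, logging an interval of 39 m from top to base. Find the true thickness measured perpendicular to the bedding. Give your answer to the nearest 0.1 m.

37.7 m

Two edge vectors: Station 7→Station 8 = (74, -467, 79.9), Station 7→Station 9 = (178, 243, 7.5).
Normal n = (Station 7→Station 8) × (Station 7→Station 9) = (-22918.2, 13667.2, 101108).
So ∂z/∂easting = −n_x/n_z = 0.22667 and ∂z/∂northing = −n_y/n_z = −0.13517.
|∇z| = √(a²+b²) = 0.26392, so dip δ = arctan(0.26392) = 14.78°.
True thickness = vertical thickness × cos δ = 39 × cos 14.78° = 37.7 m.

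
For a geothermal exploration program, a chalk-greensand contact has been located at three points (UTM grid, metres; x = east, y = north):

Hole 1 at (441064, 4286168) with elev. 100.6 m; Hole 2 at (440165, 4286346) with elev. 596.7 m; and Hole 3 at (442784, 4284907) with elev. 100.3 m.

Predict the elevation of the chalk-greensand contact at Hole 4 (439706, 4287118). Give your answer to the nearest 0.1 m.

Let the plane be z = a·x + b·y + c.
Hole 2−Hole 1: −899a + 178b = 496.1;  Hole 3−Hole 1: 1720a − 1261b = −0.3.
Solving gives a = −0.755945106, b = −1.030868820.
Then c = 100.6 − a·441064 − b·4286168 = 4751997.72.
At (439706, 4287118): z = −332393.6 − 4419456.3 + 4751997.72 = 147.8 m.

147.8 m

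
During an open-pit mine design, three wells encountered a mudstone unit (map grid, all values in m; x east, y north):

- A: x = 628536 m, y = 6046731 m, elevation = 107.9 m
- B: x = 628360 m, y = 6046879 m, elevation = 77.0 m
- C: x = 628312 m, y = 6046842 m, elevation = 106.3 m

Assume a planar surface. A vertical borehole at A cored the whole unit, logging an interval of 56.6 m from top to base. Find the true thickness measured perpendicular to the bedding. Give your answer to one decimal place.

Let the plane be z = a·x + b·y + c.
B−A: −176a + 148b = −30.9;  C−A: −224a + 111b = −1.6.
Solving gives a = −0.23451, b = −0.48766.
|∇z| = √(a²+b²) = 0.54112, so dip δ = arctan(0.54112) = 28.42°.
True thickness = vertical thickness × cos δ = 56.6 × cos 28.42° = 49.8 m.

49.8 m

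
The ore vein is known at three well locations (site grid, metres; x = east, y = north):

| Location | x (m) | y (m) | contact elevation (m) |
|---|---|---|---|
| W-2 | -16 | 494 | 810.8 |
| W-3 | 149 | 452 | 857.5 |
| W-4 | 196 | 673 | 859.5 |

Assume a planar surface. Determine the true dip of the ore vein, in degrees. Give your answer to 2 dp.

Let the plane be z = a·x + b·y + c.
W-3−W-2: 165a − 42b = 46.7;  W-4−W-2: 212a + 179b = 48.7.
Solving gives a = 0.27068, b = −0.04852.
Gradient magnitude |∇z| = √(a² + b²) = √(0.07327 + 0.00235) = 0.27499.
True dip = arctan(0.27499) = 15.38°, dipping toward W (azimuth ≈ 280°).

15.38°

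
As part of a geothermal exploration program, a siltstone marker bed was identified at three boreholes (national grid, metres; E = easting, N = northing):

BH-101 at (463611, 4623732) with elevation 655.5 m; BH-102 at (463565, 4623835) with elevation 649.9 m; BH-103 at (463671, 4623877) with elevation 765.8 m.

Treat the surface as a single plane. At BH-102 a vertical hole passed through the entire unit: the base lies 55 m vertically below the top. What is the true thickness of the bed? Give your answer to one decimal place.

38.6 m

Let the plane be z = a·E + b·N + c.
BH-102−BH-101: −46a + 103b = −5.6;  BH-103−BH-101: 60a + 145b = 110.3.
Solving gives a = 0.94731, b = 0.36870.
|∇z| = √(a²+b²) = 1.01653, so dip δ = arctan(1.01653) = 45.47°.
True thickness = vertical thickness × cos δ = 55 × cos 45.47° = 38.6 m.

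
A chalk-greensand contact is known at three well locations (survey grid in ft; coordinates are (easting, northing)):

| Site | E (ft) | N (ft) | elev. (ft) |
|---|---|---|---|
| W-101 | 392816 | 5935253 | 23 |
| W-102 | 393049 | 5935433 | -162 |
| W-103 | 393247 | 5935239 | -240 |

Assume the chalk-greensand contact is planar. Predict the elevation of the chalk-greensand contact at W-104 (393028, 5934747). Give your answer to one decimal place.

Let the plane be z = a·E + b·N + c.
W-102−W-101: 233a + 180b = −185;  W-103−W-101: 431a − 14b = −263.
Solving gives a = −0.617624502, b = −0.228297172.
Then c = 23 − a·392816 − b·5935253 = 1597637.26.
At (393028, 5934747): z = −242743.7 − 1354886.0 + 1597637.26 = 7.6 ft.

7.6 ft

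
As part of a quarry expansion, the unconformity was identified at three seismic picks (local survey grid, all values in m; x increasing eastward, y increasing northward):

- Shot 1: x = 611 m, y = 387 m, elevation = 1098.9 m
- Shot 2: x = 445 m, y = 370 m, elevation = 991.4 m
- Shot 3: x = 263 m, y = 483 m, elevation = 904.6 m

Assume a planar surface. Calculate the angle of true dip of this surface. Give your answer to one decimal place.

Let the plane be z = a·x + b·y + c.
Shot 2−Shot 1: −166a − 17b = −107.5;  Shot 3−Shot 1: −348a + 96b = −194.3.
Solving gives a = 0.62343, b = 0.23596.
Gradient magnitude |∇z| = √(a² + b²) = √(0.38866 + 0.05568) = 0.66659.
True dip = arctan(0.66659) = 33.7°, dipping toward WSW (azimuth ≈ 249°).

33.7°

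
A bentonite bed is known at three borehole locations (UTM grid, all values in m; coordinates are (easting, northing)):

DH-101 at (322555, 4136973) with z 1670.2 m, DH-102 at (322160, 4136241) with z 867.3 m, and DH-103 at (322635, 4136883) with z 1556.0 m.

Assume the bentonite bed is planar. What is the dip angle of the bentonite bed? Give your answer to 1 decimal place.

49.4°

Two edge vectors: DH-101→DH-102 = (-395, -732, -802.9), DH-101→DH-103 = (80, -90, -114.2).
Normal n = (DH-101→DH-102) × (DH-101→DH-103) = (11333.4, -109341, 94110).
So ∂z/∂E = −n_x/n_z = −0.12043 and ∂z/∂N = −n_y/n_z = 1.16184.
Gradient magnitude |∇z| = √(a² + b²) = √(0.01450 + 1.34988) = 1.16807.
True dip = arctan(1.16807) = 49.4°, dipping toward S (azimuth ≈ 174°).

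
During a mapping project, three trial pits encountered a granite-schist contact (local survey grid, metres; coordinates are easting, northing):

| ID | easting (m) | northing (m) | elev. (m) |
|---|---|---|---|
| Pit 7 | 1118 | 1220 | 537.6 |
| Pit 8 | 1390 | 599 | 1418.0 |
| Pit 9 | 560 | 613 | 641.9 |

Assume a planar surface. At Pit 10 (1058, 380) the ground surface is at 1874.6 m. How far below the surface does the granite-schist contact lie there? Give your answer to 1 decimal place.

Let the plane be z = a·easting + b·northing + c.
Pit 8−Pit 7: 272a − 621b = 880.4;  Pit 9−Pit 7: −558a − 607b = 104.3.
Solving gives a = 0.917929, b = −1.015658.
Then c = 537.6 − a·1118 − b·1220 = 750.46.
At (1058, 380): z_contact = 971.17 − 385.95 + 750.46 = 1335.68 m.
Depth below ground = 1874.6 − 1335.68 = 538.9 m.

538.9 m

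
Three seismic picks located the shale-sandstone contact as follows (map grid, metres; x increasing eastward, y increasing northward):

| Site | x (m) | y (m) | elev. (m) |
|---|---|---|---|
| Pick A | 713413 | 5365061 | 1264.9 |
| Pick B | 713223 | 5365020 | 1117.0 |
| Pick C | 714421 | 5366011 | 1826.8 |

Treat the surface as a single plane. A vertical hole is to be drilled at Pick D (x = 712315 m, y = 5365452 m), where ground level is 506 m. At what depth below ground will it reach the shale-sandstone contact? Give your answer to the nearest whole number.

Let the plane be z = a·x + b·y + c.
Pick B−Pick A: −190a − 41b = −147.9;  Pick C−Pick A: 1008a + 950b = 561.9.
Solving gives a = 0.84404262, b = −0.30409996.
Then c = 1264.9 − a·713413 − b·5365061 = 1030628.77.
At (712315, 5365452): z_contact = 601224.2 − 1631633.8 + 1030628.77 = 219.2 m.
Depth below ground = 506 − 219.2 = 287 m.

287 m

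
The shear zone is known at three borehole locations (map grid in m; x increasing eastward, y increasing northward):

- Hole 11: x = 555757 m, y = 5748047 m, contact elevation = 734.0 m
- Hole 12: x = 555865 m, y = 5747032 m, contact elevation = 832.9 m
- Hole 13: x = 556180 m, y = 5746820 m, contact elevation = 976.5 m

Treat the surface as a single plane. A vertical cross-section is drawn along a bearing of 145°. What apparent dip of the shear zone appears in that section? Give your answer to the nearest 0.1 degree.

15.9°

Let the plane be z = a·x + b·y + c.
Hole 12−Hole 11: 108a − 1015b = 98.9;  Hole 13−Hole 11: 423a − 1227b = 242.5.
Solving gives a = 0.42040, b = −0.05271.
Unit vector along 145° is (sin 145°, cos 145°) = (0.5736, -0.8192).
Slope in that direction = a·(0.5736) + b·(-0.8192) = 0.28431.
Apparent dip = arctan|0.28431| = 15.9° (true dip is 23.0°, so apparent ≤ true as expected).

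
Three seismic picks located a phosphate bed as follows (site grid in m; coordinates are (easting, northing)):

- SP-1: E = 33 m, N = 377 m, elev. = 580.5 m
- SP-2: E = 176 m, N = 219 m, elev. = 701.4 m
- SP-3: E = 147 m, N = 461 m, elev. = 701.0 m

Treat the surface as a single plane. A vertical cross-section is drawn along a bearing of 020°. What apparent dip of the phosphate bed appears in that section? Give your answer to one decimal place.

Let the plane be z = a·E + b·N + c.
SP-2−SP-1: 143a − 158b = 120.9;  SP-3−SP-1: 114a + 84b = 120.5.
Solving gives a = 0.97238, b = 0.11487.
Unit vector along 020° is (sin 20°, cos 20°) = (0.3420, 0.9397).
Slope in that direction = a·(0.3420) + b·(0.9397) = 0.44052.
Apparent dip = arctan|0.44052| = 23.8° (true dip is 44.4°, so apparent ≤ true as expected).

23.8°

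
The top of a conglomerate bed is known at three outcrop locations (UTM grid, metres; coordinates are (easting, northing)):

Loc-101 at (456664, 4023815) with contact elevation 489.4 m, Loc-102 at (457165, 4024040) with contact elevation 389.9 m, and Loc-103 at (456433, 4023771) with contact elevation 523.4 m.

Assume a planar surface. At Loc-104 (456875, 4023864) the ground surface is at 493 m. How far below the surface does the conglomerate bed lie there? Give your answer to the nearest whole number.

36 m

Two edge vectors: Loc-101→Loc-102 = (501, 225, -99.5), Loc-101→Loc-103 = (-231, -44, 34).
Normal n = (Loc-101→Loc-102) × (Loc-101→Loc-103) = (3272, 5950.5, 29931).
So ∂z/∂E = −n_x/n_z = −0.10931810 and ∂z/∂N = −n_y/n_z = −0.19880726.
Intercept c from Loc-101: 489.4 + 49921.64 + 799963.62 = 850374.66.
At (456875, 4023864): z_contact = −49944.7 − 799973.4 + 850374.66 = 456.6 m.
Depth below ground = 493 − 456.6 = 36 m.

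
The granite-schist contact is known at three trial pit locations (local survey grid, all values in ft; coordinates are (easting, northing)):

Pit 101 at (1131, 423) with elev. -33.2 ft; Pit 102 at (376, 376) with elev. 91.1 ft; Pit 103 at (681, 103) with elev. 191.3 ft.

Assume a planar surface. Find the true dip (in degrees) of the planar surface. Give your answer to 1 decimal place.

Let the plane be z = a·E + b·N + c.
Pit 102−Pit 101: −755a − 47b = 124.3;  Pit 103−Pit 101: −450a − 320b = 224.5.
Solving gives a = −0.13257, b = −0.51514.
Gradient magnitude |∇z| = √(a² + b²) = √(0.01757 + 0.26537) = 0.53192.
True dip = arctan(0.53192) = 28.0°, dipping toward NNE (azimuth ≈ 014°).

28.0°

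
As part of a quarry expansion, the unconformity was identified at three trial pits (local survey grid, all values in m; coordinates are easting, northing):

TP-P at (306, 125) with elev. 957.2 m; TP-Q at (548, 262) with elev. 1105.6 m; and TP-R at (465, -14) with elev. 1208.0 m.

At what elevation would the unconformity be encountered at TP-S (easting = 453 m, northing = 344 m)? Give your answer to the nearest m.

Let the plane be z = a·easting + b·northing + c.
TP-Q−TP-P: 242a + 137b = 148.4;  TP-R−TP-P: 159a − 139b = 250.8.
Solving gives a = 0.99217, b = −0.66939.
Then c = 957.2 − a·306 − b·125 = 737.27.
At (453, 344): z = 449.5 − 230.3 + 737.27 = 956.5 m.

956 m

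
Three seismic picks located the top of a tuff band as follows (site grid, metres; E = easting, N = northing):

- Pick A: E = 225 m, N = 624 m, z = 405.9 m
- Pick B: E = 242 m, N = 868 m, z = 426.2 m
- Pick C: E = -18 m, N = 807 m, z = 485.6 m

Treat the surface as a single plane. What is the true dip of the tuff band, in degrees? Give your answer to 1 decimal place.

15.2°

Let the plane be z = a·E + b·N + c.
Pick B−Pick A: 17a + 244b = 20.3;  Pick C−Pick A: −243a + 183b = 79.7.
Solving gives a = −0.25210, b = 0.10076.
Gradient magnitude |∇z| = √(a² + b²) = √(0.06356 + 0.01015) = 0.27149.
True dip = arctan(0.27149) = 15.2°, dipping toward ESE (azimuth ≈ 112°).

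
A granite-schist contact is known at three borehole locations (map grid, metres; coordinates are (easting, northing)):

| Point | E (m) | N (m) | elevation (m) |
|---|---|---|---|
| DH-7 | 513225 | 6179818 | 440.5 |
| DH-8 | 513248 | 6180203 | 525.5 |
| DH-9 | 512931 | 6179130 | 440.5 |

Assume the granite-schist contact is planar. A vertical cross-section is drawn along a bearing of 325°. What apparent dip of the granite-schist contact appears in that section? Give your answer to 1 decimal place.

29.0°

Let the plane be z = a·E + b·N + c.
DH-8−DH-7: 23a + 385b = 85;  DH-9−DH-7: −294a − 688b = 0.
Solving gives a = −0.60062, b = 0.25666.
Unit vector along 325° is (sin 325°, cos 325°) = (-0.5736, 0.8192).
Slope in that direction = a·(-0.5736) + b·(0.8192) = 0.55475.
Apparent dip = arctan|0.55475| = 29.0° (true dip is 33.2°, so apparent ≤ true as expected).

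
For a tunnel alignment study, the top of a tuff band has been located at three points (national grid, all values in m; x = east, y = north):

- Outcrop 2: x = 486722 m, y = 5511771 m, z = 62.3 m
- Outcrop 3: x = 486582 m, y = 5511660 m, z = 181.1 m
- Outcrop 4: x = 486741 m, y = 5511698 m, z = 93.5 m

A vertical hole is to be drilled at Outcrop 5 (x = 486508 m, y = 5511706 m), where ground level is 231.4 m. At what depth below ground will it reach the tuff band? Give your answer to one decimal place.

43.8 m

Two edge vectors: Outcrop 2→Outcrop 3 = (-140, -111, 118.8), Outcrop 2→Outcrop 4 = (19, -73, 31.2).
Normal n = (Outcrop 2→Outcrop 3) × (Outcrop 2→Outcrop 4) = (5209.2, 6625.2, 12329).
So ∂z/∂x = −n_x/n_z = −0.422516019 and ∂z/∂y = −n_y/n_z = −0.537367183.
Intercept c from Outcrop 2: 62.3 + 205647.84 + 2961844.86 = 3167555.00.
At (486508, 5511706): z_contact = −205557.42 − 2961809.93 + 3167555.00 = 187.65 m.
Depth below ground = 231.4 − 187.65 = 43.8 m.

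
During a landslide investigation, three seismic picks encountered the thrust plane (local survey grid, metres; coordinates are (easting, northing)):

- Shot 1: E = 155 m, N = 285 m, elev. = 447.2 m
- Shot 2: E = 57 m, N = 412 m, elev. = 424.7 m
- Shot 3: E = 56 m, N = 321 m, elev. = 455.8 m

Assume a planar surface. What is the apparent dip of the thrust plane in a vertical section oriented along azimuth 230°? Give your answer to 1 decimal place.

20.8°

Let the plane be z = a·E + b·N + c.
Shot 2−Shot 1: −98a + 127b = −22.5;  Shot 3−Shot 1: −99a + 36b = 8.6.
Solving gives a = −0.21030, b = −0.33945.
Unit vector along 230° is (sin 230°, cos 230°) = (-0.7660, -0.6428).
Slope in that direction = a·(-0.7660) + b·(-0.6428) = 0.37929.
Apparent dip = arctan|0.37929| = 20.8° (true dip is 21.8°, so apparent ≤ true as expected).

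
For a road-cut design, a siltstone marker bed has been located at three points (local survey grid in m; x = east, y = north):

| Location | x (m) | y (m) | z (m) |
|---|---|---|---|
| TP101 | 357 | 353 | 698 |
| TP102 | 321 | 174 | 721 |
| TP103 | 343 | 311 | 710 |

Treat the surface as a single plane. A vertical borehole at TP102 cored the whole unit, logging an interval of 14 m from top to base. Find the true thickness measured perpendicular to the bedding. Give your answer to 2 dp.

8.99 m

Two edge vectors: TP101→TP102 = (-36, -179, 23), TP101→TP103 = (-14, -42, 12).
Normal n = (TP101→TP102) × (TP101→TP103) = (-1182, 110, -994).
So ∂z/∂x = −n_x/n_z = −1.18913 and ∂z/∂y = −n_y/n_z = 0.11066.
|∇z| = √(a²+b²) = 1.19427, so dip δ = arctan(1.19427) = 50.06°.
True thickness = vertical thickness × cos δ = 14 × cos 50.06° = 8.99 m.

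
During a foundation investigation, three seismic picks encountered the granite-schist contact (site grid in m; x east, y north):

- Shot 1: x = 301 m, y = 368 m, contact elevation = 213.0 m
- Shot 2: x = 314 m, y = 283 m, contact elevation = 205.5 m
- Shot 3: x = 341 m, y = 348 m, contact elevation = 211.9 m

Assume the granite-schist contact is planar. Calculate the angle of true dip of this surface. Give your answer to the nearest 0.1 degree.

Let the plane be z = a·x + b·y + c.
Shot 2−Shot 1: 13a − 85b = −7.5;  Shot 3−Shot 1: 40a − 20b = −1.1.
Solving gives a = 0.01799, b = 0.09099.
Gradient magnitude |∇z| = √(a² + b²) = √(0.00032 + 0.00828) = 0.09275.
True dip = arctan(0.09275) = 5.3°, dipping toward S (azimuth ≈ 191°).

5.3°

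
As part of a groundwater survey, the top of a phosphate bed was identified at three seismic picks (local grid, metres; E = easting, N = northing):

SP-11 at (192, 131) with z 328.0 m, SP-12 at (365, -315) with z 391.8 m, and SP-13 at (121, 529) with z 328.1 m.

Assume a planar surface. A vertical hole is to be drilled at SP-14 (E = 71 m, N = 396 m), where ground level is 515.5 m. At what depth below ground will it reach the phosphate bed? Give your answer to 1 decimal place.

237.9 m

Two edge vectors: SP-11→SP-12 = (173, -446, 63.8), SP-11→SP-13 = (-71, 398, 0.1).
Normal n = (SP-11→SP-12) × (SP-11→SP-13) = (-25437, -4547.1, 37188).
So ∂z/∂E = −n_x/n_z = 0.68401 and ∂z/∂N = −n_y/n_z = 0.12227.
Intercept c from SP-11: 328 − 131.33 − 16.02 = 180.65.
At (71, 396): z_contact = 48.56 + 48.42 + 180.65 = 277.64 m.
Depth below ground = 515.5 − 277.64 = 237.9 m.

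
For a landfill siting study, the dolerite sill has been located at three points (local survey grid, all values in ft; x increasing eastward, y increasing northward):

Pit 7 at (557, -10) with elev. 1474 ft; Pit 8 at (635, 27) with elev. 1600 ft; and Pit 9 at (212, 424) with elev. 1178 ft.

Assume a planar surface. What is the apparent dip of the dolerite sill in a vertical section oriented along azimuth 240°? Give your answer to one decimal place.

55.2°

Let the plane be z = a·x + b·y + c.
Pit 8−Pit 7: 78a + 37b = 126;  Pit 9−Pit 7: −345a + 434b = −296.
Solving gives a = 1.40798, b = 0.43722.
Unit vector along 240° is (sin 240°, cos 240°) = (-0.8660, -0.5000).
Slope in that direction = a·(-0.8660) + b·(-0.5000) = −1.43796.
Apparent dip = arctan|1.43796| = 55.2° (true dip is 55.9°, so apparent ≤ true as expected).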